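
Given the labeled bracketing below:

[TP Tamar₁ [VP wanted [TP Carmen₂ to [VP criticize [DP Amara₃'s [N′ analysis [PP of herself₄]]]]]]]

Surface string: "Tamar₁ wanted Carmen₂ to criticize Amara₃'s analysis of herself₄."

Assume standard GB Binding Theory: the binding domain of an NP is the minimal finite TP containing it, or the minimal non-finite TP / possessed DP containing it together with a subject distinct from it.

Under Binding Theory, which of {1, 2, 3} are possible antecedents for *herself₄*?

*herself* is an anaphor, so Principle A applies: it must be bound in its binding domain.
Binding domain of *herself₄*: the possessed DP, whose subject is Amara₃.
*Tamar₁* c-commands the anaphor but is outside its binding domain → cannot satisfy Principle A.
*Carmen₂* c-commands the anaphor but is outside its binding domain → cannot satisfy Principle A.
*Amara₃* c-commands the anaphor within its binding domain → licit binder.

{3}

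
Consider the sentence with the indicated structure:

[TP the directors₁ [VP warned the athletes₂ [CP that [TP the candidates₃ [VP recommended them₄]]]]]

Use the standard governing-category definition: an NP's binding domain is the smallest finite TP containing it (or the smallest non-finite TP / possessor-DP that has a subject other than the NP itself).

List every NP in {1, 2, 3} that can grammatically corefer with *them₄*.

{1, 2}

*them* is a pronoun, so Principle B applies: it must be free in its binding domain.
Binding domain of *them₄*: the embedded TP, whose subject is the candidates₃.
*the directors₁* c-commands the pronoun but from outside its binding domain, and is not c-commanded by it → coindexation permitted.
*the athletes₂* c-commands the pronoun but from outside its binding domain, and is not c-commanded by it → coindexation permitted.
*the candidates₃* c-commands the pronoun within its binding domain → coindexation would violate Principle B.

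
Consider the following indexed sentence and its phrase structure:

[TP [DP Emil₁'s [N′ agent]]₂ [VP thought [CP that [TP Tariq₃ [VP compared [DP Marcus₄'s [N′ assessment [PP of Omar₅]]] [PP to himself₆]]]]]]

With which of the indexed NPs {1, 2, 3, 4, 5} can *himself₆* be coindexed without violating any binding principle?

{3}

*himself* is an anaphor, so Principle A applies: it must be bound in its binding domain.
Binding domain of *himself₆*: the embedded TP, whose subject is Tariq₃.
*Emil₁* does not c-command the anaphor → cannot bind it.
*[Emil₁'s agent]₂* c-commands the anaphor but is outside its binding domain → cannot satisfy Principle A.
*Tariq₃* c-commands the anaphor within its binding domain → licit binder.
*Marcus₄* does not c-command the anaphor → cannot bind it.
*Omar₅* does not c-command the anaphor → cannot bind it.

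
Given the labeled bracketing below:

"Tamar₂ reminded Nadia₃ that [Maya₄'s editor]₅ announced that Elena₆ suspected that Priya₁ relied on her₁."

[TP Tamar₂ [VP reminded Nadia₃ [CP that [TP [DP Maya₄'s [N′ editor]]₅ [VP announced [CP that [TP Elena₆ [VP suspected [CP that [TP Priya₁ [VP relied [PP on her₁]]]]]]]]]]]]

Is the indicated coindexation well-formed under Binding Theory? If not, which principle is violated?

The two coindexed NPs are *Priya₁* and *her₁*.
*her₁* is a pronoun. Its binding domain is the embedded TP, whose subject is Priya₁.
*Priya₁* c-commands it within that domain and carries the same index.
The pronoun is locally bound → Principle B violation.

Principle B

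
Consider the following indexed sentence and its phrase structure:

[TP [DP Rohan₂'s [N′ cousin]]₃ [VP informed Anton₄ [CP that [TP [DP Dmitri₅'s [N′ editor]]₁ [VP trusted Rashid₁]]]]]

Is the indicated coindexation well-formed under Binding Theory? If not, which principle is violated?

The two coindexed NPs are *[Dmitri₅'s editor]₁* and *Rashid₁*.
*Rashid₁* is an R-expression. Principle C requires it to be free everywhere.
*[Dmitri₅'s editor]₁* c-commands it and carries the same index.
The R-expression is bound → Principle C violation.

Principle C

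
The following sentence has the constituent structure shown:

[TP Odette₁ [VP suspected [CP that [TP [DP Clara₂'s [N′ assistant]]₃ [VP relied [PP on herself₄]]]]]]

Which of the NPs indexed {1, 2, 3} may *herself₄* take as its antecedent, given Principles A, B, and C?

{3}

*herself* is an anaphor, so Principle A applies: it must be bound in its binding domain.
Binding domain of *herself₄*: the embedded TP, whose subject is [Clara₂'s assistant]₃.
*Odette₁* c-commands the anaphor but is outside its binding domain → cannot satisfy Principle A.
*Clara₂* does not c-command the anaphor → cannot bind it.
*[Clara₂'s assistant]₃* c-commands the anaphor within its binding domain → licit binder.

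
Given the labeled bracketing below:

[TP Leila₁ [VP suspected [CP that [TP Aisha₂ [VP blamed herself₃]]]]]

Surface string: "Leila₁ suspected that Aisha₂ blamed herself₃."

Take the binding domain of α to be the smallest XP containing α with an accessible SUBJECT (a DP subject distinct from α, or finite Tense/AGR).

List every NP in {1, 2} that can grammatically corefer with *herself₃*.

{2}

*herself* is an anaphor, so Principle A applies: it must be bound in its binding domain.
Binding domain of *herself₃*: the embedded TP, whose subject is Aisha₂.
*Leila₁* c-commands the anaphor but is outside its binding domain → cannot satisfy Principle A.
*Aisha₂* c-commands the anaphor within its binding domain → licit binder.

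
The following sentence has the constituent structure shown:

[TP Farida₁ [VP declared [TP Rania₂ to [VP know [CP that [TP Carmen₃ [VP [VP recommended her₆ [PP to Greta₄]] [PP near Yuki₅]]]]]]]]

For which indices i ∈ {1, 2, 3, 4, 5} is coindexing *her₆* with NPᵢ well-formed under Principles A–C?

*her* is a pronoun, so Principle B applies: it must be free in its binding domain.
Binding domain of *her₆*: the embedded TP, whose subject is Carmen₃.
*Farida₁* c-commands the pronoun but from outside its binding domain, and is not c-commanded by it → coindexation permitted.
*Rania₂* c-commands the pronoun but from outside its binding domain, and is not c-commanded by it → coindexation permitted.
*Carmen₃* c-commands the pronoun within its binding domain → coindexation would violate Principle B.
*Greta₄*: the pronoun c-commands this R-expression → coindexation would violate Principle C on *Greta₄*.
*Yuki₅* and the pronoun do not c-command one another → neither Principle B nor Principle C is at stake; coindexation permitted.

{1, 2, 5}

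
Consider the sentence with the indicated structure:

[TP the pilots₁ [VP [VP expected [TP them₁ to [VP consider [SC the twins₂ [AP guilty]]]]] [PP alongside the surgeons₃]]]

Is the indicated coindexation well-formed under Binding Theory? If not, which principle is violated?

The two coindexed NPs are *the pilots₁* and *them₁*.
*them₁* is a pronoun. Its binding domain is the matrix TP, whose subject is the pilots₁.
*the pilots₁* c-commands it within that domain and carries the same index.
The pronoun is locally bound → Principle B violation.

Principle B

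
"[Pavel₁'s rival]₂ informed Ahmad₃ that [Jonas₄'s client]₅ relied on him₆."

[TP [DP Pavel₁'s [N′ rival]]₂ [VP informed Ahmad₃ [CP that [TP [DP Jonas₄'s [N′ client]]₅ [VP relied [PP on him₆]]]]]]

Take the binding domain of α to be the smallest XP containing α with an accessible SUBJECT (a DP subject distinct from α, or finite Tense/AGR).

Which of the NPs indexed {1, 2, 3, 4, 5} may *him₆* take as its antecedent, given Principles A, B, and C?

{1, 2, 3, 4}

*him* is a pronoun, so Principle B applies: it must be free in its binding domain.
Binding domain of *him₆*: the embedded TP, whose subject is [Jonas₄'s client]₅.
*Pavel₁* and the pronoun do not c-command one another → neither Principle B nor Principle C is at stake; coindexation permitted.
*[Pavel₁'s rival]₂* c-commands the pronoun but from outside its binding domain, and is not c-commanded by it → coindexation permitted.
*Ahmad₃* c-commands the pronoun but from outside its binding domain, and is not c-commanded by it → coindexation permitted.
*Jonas₄* and the pronoun do not c-command one another → neither Principle B nor Principle C is at stake; coindexation permitted.
*[Jonas₄'s client]₅* c-commands the pronoun within its binding domain → coindexation would violate Principle B.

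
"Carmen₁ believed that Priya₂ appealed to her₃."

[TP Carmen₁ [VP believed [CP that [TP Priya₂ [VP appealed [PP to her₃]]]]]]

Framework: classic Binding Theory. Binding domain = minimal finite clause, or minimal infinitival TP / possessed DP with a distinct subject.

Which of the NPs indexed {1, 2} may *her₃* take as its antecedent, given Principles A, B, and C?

{1}

*her* is a pronoun, so Principle B applies: it must be free in its binding domain.
Binding domain of *her₃*: the embedded TP, whose subject is Priya₂.
*Carmen₁* c-commands the pronoun but from outside its binding domain, and is not c-commanded by it → coindexation permitted.
*Priya₂* c-commands the pronoun within its binding domain → coindexation would violate Principle B.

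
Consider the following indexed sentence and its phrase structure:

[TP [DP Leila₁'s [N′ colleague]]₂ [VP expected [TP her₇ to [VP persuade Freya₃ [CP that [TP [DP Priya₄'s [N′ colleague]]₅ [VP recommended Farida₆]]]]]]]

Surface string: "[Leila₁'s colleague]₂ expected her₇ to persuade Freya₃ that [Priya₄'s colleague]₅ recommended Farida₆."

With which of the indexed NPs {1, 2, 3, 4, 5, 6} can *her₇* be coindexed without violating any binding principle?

*her* is a pronoun, so Principle B applies: it must be free in its binding domain.
Binding domain of *her₇*: the matrix TP, whose subject is [Leila₁'s colleague]₂.
*Leila₁* and the pronoun do not c-command one another → neither Principle B nor Principle C is at stake; coindexation permitted.
*[Leila₁'s colleague]₂* c-commands the pronoun within its binding domain → coindexation would violate Principle B.
*Freya₃*: the pronoun c-commands this R-expression → coindexation would violate Principle C on *Freya₃*.
*Priya₄*: the pronoun c-commands this R-expression → coindexation would violate Principle C on *Priya₄*.
*[Priya₄'s colleague]₅*: the pronoun c-commands this R-expression → coindexation would violate Principle C on *[Priya₄'s colleague]₅*.
*Farida₆*: the pronoun c-commands this R-expression → coindexation would violate Principle C on *Farida₆*.

{1}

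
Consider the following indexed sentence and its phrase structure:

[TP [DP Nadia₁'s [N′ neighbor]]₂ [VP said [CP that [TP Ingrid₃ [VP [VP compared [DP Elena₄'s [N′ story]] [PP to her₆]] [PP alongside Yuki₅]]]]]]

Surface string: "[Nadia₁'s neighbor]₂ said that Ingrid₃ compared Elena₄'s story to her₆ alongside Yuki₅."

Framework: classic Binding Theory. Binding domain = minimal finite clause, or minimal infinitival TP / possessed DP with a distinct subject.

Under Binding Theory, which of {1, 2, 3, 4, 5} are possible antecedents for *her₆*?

*her* is a pronoun, so Principle B applies: it must be free in its binding domain.
Binding domain of *her₆*: the embedded TP, whose subject is Ingrid₃.
*Nadia₁* and the pronoun do not c-command one another → neither Principle B nor Principle C is at stake; coindexation permitted.
*[Nadia₁'s neighbor]₂* c-commands the pronoun but from outside its binding domain, and is not c-commanded by it → coindexation permitted.
*Ingrid₃* c-commands the pronoun within its binding domain → coindexation would violate Principle B.
*Elena₄* and the pronoun do not c-command one another → neither Principle B nor Principle C is at stake; coindexation permitted.
*Yuki₅* and the pronoun do not c-command one another → neither Principle B nor Principle C is at stake; coindexation permitted.

{1, 2, 4, 5}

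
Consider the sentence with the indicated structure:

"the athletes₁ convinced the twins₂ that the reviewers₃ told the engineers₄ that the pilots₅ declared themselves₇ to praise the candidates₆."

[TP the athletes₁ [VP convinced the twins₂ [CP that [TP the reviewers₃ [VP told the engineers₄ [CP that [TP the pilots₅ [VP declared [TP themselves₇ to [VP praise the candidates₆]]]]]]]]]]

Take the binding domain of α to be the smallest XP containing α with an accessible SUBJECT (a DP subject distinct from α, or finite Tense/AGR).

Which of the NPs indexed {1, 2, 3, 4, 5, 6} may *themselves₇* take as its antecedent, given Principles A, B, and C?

*themselves* is an anaphor, so Principle A applies: it must be bound in its binding domain.
Binding domain of *themselves₇*: the embedded TP, whose subject is the pilots₅.
*the athletes₁* c-commands the anaphor but is outside its binding domain → cannot satisfy Principle A.
*the twins₂* c-commands the anaphor but is outside its binding domain → cannot satisfy Principle A.
*the reviewers₃* c-commands the anaphor but is outside its binding domain → cannot satisfy Principle A.
*the engineers₄* c-commands the anaphor but is outside its binding domain → cannot satisfy Principle A.
*the pilots₅* c-commands the anaphor within its binding domain → licit binder.
*the candidates₆* does not c-command the anaphor → cannot bind it.

{5}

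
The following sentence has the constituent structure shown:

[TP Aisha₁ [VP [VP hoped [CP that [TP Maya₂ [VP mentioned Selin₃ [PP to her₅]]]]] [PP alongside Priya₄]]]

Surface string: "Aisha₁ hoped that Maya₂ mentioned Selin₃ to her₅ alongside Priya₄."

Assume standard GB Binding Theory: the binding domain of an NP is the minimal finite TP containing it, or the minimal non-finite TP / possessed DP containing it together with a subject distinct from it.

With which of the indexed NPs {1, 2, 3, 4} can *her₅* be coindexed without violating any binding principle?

{1, 4}

*her* is a pronoun, so Principle B applies: it must be free in its binding domain.
Binding domain of *her₅*: the embedded TP, whose subject is Maya₂.
*Aisha₁* c-commands the pronoun but from outside its binding domain, and is not c-commanded by it → coindexation permitted.
*Maya₂* c-commands the pronoun within its binding domain → coindexation would violate Principle B.
*Selin₃* c-commands the pronoun within its binding domain → coindexation would violate Principle B.
*Priya₄* and the pronoun do not c-command one another → neither Principle B nor Principle C is at stake; coindexation permitted.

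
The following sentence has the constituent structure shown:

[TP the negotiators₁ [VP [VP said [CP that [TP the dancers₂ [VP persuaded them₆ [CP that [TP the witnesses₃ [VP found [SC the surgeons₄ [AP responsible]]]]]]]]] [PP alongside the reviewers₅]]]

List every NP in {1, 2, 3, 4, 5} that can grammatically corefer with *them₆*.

{1, 5}

*them* is a pronoun, so Principle B applies: it must be free in its binding domain.
Binding domain of *them₆*: the embedded TP, whose subject is the dancers₂.
*the negotiators₁* c-commands the pronoun but from outside its binding domain, and is not c-commanded by it → coindexation permitted.
*the dancers₂* c-commands the pronoun within its binding domain → coindexation would violate Principle B.
*the witnesses₃*: the pronoun c-commands this R-expression → coindexation would violate Principle C on *the witnesses₃*.
*the surgeons₄*: the pronoun c-commands this R-expression → coindexation would violate Principle C on *the surgeons₄*.
*the reviewers₅* and the pronoun do not c-command one another → neither Principle B nor Principle C is at stake; coindexation permitted.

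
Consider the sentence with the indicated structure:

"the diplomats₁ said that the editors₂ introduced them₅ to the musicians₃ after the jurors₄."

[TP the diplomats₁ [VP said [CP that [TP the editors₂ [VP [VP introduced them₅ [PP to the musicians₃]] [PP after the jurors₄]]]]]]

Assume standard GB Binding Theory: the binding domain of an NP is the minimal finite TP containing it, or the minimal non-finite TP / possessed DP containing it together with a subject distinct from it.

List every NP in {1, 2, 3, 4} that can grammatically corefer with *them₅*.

{1, 4}

*them* is a pronoun, so Principle B applies: it must be free in its binding domain.
Binding domain of *them₅*: the embedded TP, whose subject is the editors₂.
*the diplomats₁* c-commands the pronoun but from outside its binding domain, and is not c-commanded by it → coindexation permitted.
*the editors₂* c-commands the pronoun within its binding domain → coindexation would violate Principle B.
*the musicians₃*: the pronoun c-commands this R-expression → coindexation would violate Principle C on *the musicians₃*.
*the jurors₄* and the pronoun do not c-command one another → neither Principle B nor Principle C is at stake; coindexation permitted.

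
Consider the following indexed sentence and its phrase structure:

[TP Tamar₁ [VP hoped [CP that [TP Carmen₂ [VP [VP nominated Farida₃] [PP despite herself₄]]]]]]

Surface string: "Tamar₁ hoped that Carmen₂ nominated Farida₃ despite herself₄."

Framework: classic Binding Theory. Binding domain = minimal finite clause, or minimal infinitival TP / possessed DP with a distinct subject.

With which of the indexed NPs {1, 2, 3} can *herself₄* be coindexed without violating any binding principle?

*herself* is an anaphor, so Principle A applies: it must be bound in its binding domain.
Binding domain of *herself₄*: the embedded TP, whose subject is Carmen₂.
*Tamar₁* c-commands the anaphor but is outside its binding domain → cannot satisfy Principle A.
*Carmen₂* c-commands the anaphor within its binding domain → licit binder.
*Farida₃* does not c-command the anaphor → cannot bind it.

{2}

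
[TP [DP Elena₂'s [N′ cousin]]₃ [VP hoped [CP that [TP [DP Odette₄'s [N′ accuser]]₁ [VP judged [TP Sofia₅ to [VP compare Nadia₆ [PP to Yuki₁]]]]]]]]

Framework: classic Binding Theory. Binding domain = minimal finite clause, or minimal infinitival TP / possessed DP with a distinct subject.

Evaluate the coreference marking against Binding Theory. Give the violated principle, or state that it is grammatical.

Principle C

The two coindexed NPs are *[Odette₄'s accuser]₁* and *Yuki₁*.
*Yuki₁* is an R-expression. Principle C requires it to be free everywhere.
*[Odette₄'s accuser]₁* c-commands it and carries the same index.
The R-expression is bound → Principle C violation.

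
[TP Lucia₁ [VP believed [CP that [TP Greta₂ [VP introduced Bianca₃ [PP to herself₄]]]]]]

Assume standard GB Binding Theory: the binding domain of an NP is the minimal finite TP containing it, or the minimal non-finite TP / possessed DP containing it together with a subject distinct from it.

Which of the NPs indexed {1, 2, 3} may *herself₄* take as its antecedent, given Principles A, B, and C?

{2, 3}

*herself* is an anaphor, so Principle A applies: it must be bound in its binding domain.
Binding domain of *herself₄*: the embedded TP, whose subject is Greta₂.
*Lucia₁* c-commands the anaphor but is outside its binding domain → cannot satisfy Principle A.
*Greta₂* c-commands the anaphor within its binding domain → licit binder.
*Bianca₃* c-commands the anaphor within its binding domain → licit binder.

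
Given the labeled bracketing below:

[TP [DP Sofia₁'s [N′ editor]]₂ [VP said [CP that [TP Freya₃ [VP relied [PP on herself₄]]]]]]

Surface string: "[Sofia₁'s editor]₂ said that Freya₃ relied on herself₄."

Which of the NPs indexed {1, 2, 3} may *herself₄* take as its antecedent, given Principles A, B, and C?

{3}

*herself* is an anaphor, so Principle A applies: it must be bound in its binding domain.
Binding domain of *herself₄*: the embedded TP, whose subject is Freya₃.
*Sofia₁* does not c-command the anaphor → cannot bind it.
*[Sofia₁'s editor]₂* c-commands the anaphor but is outside its binding domain → cannot satisfy Principle A.
*Freya₃* c-commands the anaphor within its binding domain → licit binder.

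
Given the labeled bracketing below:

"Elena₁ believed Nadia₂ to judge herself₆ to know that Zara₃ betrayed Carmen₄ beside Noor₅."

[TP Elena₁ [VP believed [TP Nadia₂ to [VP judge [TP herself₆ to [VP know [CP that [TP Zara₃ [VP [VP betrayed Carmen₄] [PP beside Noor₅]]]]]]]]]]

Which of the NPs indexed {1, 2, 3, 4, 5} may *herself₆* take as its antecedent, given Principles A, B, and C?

{2}

*herself* is an anaphor, so Principle A applies: it must be bound in its binding domain.
Binding domain of *herself₆*: the embedded TP, whose subject is Nadia₂.
*Elena₁* c-commands the anaphor but is outside its binding domain → cannot satisfy Principle A.
*Nadia₂* c-commands the anaphor within its binding domain → licit binder.
*Zara₃* does not c-command the anaphor → cannot bind it.
*Carmen₄* does not c-command the anaphor → cannot bind it.
*Noor₅* does not c-command the anaphor → cannot bind it.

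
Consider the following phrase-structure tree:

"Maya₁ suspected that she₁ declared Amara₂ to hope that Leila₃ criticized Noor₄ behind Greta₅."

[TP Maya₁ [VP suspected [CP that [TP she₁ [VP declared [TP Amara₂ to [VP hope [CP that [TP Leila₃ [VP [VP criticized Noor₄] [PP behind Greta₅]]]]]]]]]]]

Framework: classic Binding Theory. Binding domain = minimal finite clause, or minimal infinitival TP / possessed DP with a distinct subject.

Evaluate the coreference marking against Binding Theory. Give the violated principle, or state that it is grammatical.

The two coindexed NPs are *Maya₁* and *she₁*.
*she₁* is a pronoun; nothing c-commands it within its binding domain (the embedded TP.), so Principle B holds trivially.
*Maya₁* is an R-expression; *she₁* does not c-command it, and no other NP shares its index, so Principle C is satisfied.
All principles are respected.

grammatical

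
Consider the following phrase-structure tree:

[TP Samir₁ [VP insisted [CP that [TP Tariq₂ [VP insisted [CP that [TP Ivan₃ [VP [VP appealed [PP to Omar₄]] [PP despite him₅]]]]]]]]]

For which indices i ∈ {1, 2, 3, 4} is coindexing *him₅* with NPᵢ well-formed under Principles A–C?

{1, 2, 4}

*him* is a pronoun, so Principle B applies: it must be free in its binding domain.
Binding domain of *him₅*: the embedded TP, whose subject is Ivan₃.
*Samir₁* c-commands the pronoun but from outside its binding domain, and is not c-commanded by it → coindexation permitted.
*Tariq₂* c-commands the pronoun but from outside its binding domain, and is not c-commanded by it → coindexation permitted.
*Ivan₃* c-commands the pronoun within its binding domain → coindexation would violate Principle B.
*Omar₄* and the pronoun do not c-command one another → neither Principle B nor Principle C is at stake; coindexation permitted.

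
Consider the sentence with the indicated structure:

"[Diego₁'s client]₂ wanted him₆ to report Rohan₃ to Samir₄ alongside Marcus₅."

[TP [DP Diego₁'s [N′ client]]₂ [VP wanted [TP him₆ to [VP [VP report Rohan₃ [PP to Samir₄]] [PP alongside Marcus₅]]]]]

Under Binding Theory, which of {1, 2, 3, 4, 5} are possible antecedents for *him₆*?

{1}

*him* is a pronoun, so Principle B applies: it must be free in its binding domain.
Binding domain of *him₆*: the matrix TP, whose subject is [Diego₁'s client]₂.
*Diego₁* and the pronoun do not c-command one another → neither Principle B nor Principle C is at stake; coindexation permitted.
*[Diego₁'s client]₂* c-commands the pronoun within its binding domain → coindexation would violate Principle B.
*Rohan₃*: the pronoun c-commands this R-expression → coindexation would violate Principle C on *Rohan₃*.
*Samir₄*: the pronoun c-commands this R-expression → coindexation would violate Principle C on *Samir₄*.
*Marcus₅*: the pronoun c-commands this R-expression → coindexation would violate Principle C on *Marcus₅*.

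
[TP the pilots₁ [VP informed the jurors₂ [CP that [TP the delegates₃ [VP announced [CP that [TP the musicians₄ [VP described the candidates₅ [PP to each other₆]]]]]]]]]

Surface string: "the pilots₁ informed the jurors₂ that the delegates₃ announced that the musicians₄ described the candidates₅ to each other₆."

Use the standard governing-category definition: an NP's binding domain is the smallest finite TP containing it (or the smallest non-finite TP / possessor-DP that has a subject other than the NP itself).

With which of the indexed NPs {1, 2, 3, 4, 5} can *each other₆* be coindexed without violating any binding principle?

*each other* is an anaphor, so Principle A applies: it must be bound in its binding domain.
Binding domain of *each other₆*: the embedded TP, whose subject is the musicians₄.
*the pilots₁* c-commands the anaphor but is outside its binding domain → cannot satisfy Principle A.
*the jurors₂* c-commands the anaphor but is outside its binding domain → cannot satisfy Principle A.
*the delegates₃* c-commands the anaphor but is outside its binding domain → cannot satisfy Principle A.
*the musicians₄* c-commands the anaphor within its binding domain → licit binder.
*the candidates₅* c-commands the anaphor within its binding domain → licit binder.

{4, 5}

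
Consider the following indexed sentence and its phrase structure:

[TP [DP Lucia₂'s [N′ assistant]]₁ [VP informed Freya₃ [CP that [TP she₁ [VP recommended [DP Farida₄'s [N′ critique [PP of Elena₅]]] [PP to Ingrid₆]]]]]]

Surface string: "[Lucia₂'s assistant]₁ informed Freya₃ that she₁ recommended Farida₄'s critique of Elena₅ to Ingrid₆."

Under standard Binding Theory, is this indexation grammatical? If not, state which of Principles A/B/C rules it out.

The two coindexed NPs are *[Lucia₂'s assistant]₁* and *she₁*.
*she₁* is a pronoun; nothing c-commands it within its binding domain (the embedded TP.), so Principle B holds trivially.
*[Lucia₂'s assistant]₁* is an R-expression; *she₁* does not c-command it, and no other NP shares its index, so Principle C is satisfied.
All principles are respected.

grammatical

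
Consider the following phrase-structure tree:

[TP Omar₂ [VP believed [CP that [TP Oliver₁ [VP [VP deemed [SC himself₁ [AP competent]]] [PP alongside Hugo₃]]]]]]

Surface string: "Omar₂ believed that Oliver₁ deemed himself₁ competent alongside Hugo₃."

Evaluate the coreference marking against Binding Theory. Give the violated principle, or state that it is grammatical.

grammatical

The two coindexed NPs are *Oliver₁* and *himself₁*.
*himself₁* is an anaphor; its binding domain is the embedded TP, whose subject is Oliver₁. *Oliver₁* c-commands it within that domain and shares its index, so Principle A is satisfied.
*Oliver₁* is an R-expression; *himself₁* does not c-command it, and no other NP shares its index, so Principle C is satisfied.
All principles are respected.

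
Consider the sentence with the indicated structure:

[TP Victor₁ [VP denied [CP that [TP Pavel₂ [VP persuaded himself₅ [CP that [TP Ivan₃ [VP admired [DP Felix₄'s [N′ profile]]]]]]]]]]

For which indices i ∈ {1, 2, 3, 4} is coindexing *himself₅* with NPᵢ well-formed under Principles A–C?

*himself* is an anaphor, so Principle A applies: it must be bound in its binding domain.
Binding domain of *himself₅*: the embedded TP, whose subject is Pavel₂.
*Victor₁* c-commands the anaphor but is outside its binding domain → cannot satisfy Principle A.
*Pavel₂* c-commands the anaphor within its binding domain → licit binder.
*Ivan₃* does not c-command the anaphor → cannot bind it.
*Felix₄* does not c-command the anaphor → cannot bind it.

{2}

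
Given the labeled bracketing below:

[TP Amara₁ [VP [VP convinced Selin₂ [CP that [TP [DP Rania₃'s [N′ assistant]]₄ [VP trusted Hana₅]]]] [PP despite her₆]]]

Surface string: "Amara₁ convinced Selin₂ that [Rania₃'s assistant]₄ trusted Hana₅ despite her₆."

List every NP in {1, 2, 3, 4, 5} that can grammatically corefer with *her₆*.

{2, 3, 4, 5}

*her* is a pronoun, so Principle B applies: it must be free in its binding domain.
Binding domain of *her₆*: the matrix TP, whose subject is Amara₁.
*Amara₁* c-commands the pronoun within its binding domain → coindexation would violate Principle B.
*Selin₂* and the pronoun do not c-command one another → neither Principle B nor Principle C is at stake; coindexation permitted.
*Rania₃* and the pronoun do not c-command one another → neither Principle B nor Principle C is at stake; coindexation permitted.
*[Rania₃'s assistant]₄* and the pronoun do not c-command one another → neither Principle B nor Principle C is at stake; coindexation permitted.
*Hana₅* and the pronoun do not c-command one another → neither Principle B nor Principle C is at stake; coindexation permitted.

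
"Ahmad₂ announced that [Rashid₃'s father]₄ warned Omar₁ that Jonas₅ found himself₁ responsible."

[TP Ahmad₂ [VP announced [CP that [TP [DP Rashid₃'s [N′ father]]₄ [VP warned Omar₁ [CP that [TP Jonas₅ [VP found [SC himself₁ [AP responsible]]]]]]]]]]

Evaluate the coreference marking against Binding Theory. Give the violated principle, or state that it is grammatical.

The two coindexed NPs are *Omar₁* and *himself₁*.
*himself₁* is an anaphor. Principle A requires it to be bound within its binding domain — the embedded TP, whose subject is Jonas₅.
Within that domain it is c-commanded by *Jonas₅*, which does not share its index.
*Omar₁* does c-command the anaphor, but from outside its binding domain.
The anaphor is unbound in its domain → Principle A violation.

Principle A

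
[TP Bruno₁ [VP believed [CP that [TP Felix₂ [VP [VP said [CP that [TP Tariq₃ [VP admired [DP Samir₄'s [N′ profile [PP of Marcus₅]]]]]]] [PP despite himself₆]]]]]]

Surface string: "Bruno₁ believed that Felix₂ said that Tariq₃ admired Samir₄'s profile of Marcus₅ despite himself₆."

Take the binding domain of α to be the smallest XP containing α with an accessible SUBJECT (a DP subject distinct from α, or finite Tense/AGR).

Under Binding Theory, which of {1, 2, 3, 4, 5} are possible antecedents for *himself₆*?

*himself* is an anaphor, so Principle A applies: it must be bound in its binding domain.
Binding domain of *himself₆*: the embedded TP, whose subject is Felix₂.
*Bruno₁* c-commands the anaphor but is outside its binding domain → cannot satisfy Principle A.
*Felix₂* c-commands the anaphor within its binding domain → licit binder.
*Tariq₃* does not c-command the anaphor → cannot bind it.
*Samir₄* does not c-command the anaphor → cannot bind it.
*Marcus₅* does not c-command the anaphor → cannot bind it.

{2}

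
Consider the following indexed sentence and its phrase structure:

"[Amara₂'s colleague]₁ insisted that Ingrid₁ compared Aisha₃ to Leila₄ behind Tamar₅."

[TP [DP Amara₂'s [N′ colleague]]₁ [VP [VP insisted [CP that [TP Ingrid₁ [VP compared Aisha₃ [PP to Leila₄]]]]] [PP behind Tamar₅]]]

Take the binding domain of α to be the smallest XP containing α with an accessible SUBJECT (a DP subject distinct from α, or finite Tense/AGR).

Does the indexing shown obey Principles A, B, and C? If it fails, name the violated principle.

Principle C

The two coindexed NPs are *[Amara₂'s colleague]₁* and *Ingrid₁*.
*Ingrid₁* is an R-expression. Principle C requires it to be free everywhere.
*[Amara₂'s colleague]₁* c-commands it and carries the same index.
The R-expression is bound → Principle C violation.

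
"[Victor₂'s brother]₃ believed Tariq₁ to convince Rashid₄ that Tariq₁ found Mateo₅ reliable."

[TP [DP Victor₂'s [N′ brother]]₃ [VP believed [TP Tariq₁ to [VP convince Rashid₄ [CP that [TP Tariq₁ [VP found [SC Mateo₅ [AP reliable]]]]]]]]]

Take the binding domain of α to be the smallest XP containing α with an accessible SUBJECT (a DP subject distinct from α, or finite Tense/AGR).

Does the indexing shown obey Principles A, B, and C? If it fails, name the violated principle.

Principle C

The two coindexed NPs are *Tariq₁* (the lower occurrence) and *Tariq₁* (the higher occurrence).
*Tariq₁* (the lower occurrence) is an R-expression. Principle C requires it to be free everywhere.
*Tariq₁* (the higher occurrence) c-commands it and carries the same index.
The R-expression is bound → Principle C violation.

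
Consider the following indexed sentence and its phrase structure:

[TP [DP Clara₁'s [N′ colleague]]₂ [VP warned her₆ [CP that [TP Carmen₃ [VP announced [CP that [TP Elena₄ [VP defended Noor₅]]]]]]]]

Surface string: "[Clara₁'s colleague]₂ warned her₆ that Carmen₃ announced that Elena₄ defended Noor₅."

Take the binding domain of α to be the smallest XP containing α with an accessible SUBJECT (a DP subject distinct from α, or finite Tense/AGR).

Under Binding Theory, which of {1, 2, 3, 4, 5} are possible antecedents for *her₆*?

*her* is a pronoun, so Principle B applies: it must be free in its binding domain.
Binding domain of *her₆*: the matrix TP, whose subject is [Clara₁'s colleague]₂.
*Clara₁* and the pronoun do not c-command one another → neither Principle B nor Principle C is at stake; coindexation permitted.
*[Clara₁'s colleague]₂* c-commands the pronoun within its binding domain → coindexation would violate Principle B.
*Carmen₃*: the pronoun c-commands this R-expression → coindexation would violate Principle C on *Carmen₃*.
*Elena₄*: the pronoun c-commands this R-expression → coindexation would violate Principle C on *Elena₄*.
*Noor₅*: the pronoun c-commands this R-expression → coindexation would violate Principle C on *Noor₅*.

{1}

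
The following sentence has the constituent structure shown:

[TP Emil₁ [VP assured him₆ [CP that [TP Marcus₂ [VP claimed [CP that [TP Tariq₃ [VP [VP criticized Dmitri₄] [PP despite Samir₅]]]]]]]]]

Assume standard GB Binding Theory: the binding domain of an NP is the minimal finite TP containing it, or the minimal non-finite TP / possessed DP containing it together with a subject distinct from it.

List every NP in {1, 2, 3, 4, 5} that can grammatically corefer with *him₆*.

*him* is a pronoun, so Principle B applies: it must be free in its binding domain.
Binding domain of *him₆*: the matrix TP, whose subject is Emil₁.
*Emil₁* c-commands the pronoun within its binding domain → coindexation would violate Principle B.
*Marcus₂*: the pronoun c-commands this R-expression → coindexation would violate Principle C on *Marcus₂*.
*Tariq₃*: the pronoun c-commands this R-expression → coindexation would violate Principle C on *Tariq₃*.
*Dmitri₄*: the pronoun c-commands this R-expression → coindexation would violate Principle C on *Dmitri₄*.
*Samir₅*: the pronoun c-commands this R-expression → coindexation would violate Principle C on *Samir₅*.

none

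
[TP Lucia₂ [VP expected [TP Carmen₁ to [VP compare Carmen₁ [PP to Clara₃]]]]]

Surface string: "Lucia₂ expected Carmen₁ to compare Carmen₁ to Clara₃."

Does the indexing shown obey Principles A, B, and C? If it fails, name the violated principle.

Principle C

The two coindexed NPs are *Carmen₁* (the lower occurrence) and *Carmen₁* (the higher occurrence).
*Carmen₁* (the lower occurrence) is an R-expression. Principle C requires it to be free everywhere.
*Carmen₁* (the higher occurrence) c-commands it and carries the same index.
The R-expression is bound → Principle C violation.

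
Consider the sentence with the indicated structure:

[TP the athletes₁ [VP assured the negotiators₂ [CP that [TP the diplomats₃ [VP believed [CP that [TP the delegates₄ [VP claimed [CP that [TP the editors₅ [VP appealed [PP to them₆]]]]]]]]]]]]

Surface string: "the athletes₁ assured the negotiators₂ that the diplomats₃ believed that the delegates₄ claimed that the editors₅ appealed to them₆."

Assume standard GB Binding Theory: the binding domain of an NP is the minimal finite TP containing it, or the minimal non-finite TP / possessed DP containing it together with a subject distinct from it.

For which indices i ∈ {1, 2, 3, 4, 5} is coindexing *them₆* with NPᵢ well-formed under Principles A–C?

{1, 2, 3, 4}

*them* is a pronoun, so Principle B applies: it must be free in its binding domain.
Binding domain of *them₆*: the embedded TP, whose subject is the editors₅.
*the athletes₁* c-commands the pronoun but from outside its binding domain, and is not c-commanded by it → coindexation permitted.
*the negotiators₂* c-commands the pronoun but from outside its binding domain, and is not c-commanded by it → coindexation permitted.
*the diplomats₃* c-commands the pronoun but from outside its binding domain, and is not c-commanded by it → coindexation permitted.
*the delegates₄* c-commands the pronoun but from outside its binding domain, and is not c-commanded by it → coindexation permitted.
*the editors₅* c-commands the pronoun within its binding domain → coindexation would violate Principle B.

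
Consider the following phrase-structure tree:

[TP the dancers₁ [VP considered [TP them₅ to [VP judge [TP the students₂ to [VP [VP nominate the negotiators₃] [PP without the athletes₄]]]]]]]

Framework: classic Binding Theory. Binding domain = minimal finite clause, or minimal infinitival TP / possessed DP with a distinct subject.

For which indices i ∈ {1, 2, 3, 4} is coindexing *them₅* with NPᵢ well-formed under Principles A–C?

*them* is a pronoun, so Principle B applies: it must be free in its binding domain.
Binding domain of *them₅*: the matrix TP, whose subject is the dancers₁.
*the dancers₁* c-commands the pronoun within its binding domain → coindexation would violate Principle B.
*the students₂*: the pronoun c-commands this R-expression → coindexation would violate Principle C on *the students₂*.
*the negotiators₃*: the pronoun c-commands this R-expression → coindexation would violate Principle C on *the negotiators₃*.
*the athletes₄*: the pronoun c-commands this R-expression → coindexation would violate Principle C on *the athletes₄*.

none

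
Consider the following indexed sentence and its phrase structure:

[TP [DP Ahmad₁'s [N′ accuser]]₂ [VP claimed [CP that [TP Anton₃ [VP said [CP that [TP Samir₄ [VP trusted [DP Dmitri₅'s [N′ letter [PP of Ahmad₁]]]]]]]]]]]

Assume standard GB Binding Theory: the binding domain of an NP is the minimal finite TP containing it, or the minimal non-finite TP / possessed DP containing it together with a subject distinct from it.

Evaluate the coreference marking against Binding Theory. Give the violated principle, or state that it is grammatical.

grammatical

The two coindexed NPs are *Ahmad₁* and *Ahmad₁*.
*Ahmad₁* is an R-expression; no coindexed NP c-commands it, so Principle C holds.
*Ahmad₁* is an R-expression; *Ahmad₁* does not c-command it, and no other NP shares its index, so Principle C is satisfied.
All principles are respected.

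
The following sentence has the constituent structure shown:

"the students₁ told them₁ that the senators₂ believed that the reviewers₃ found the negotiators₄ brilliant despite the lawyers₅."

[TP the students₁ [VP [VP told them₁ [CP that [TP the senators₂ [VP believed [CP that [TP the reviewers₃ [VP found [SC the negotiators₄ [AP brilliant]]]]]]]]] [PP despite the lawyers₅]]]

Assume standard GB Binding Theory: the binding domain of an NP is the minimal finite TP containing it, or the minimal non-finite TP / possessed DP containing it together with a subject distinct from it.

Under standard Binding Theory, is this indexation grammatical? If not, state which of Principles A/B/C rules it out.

The two coindexed NPs are *the students₁* and *them₁*.
*them₁* is a pronoun. Its binding domain is the matrix TP, whose subject is the students₁.
*the students₁* c-commands it within that domain and carries the same index.
The pronoun is locally bound → Principle B violation.

Principle B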